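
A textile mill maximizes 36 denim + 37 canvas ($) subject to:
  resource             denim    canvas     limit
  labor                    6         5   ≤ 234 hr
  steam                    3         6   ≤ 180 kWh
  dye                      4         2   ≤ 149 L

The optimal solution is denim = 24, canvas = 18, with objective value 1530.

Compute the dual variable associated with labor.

5

Check each constraint at x*: labor 234/234 (tight); steam 180/180 (tight); dye 132/149 (slack 17).
Since dye is not tight, its dual is 0.
From A_Bᵀ y = c: 6·y_labor + 3·y_steam = 36; 5·y_labor + 6·y_steam = 37.
→ y_labor = 5 and y_steam = 2.
Shadow price of labor = 5.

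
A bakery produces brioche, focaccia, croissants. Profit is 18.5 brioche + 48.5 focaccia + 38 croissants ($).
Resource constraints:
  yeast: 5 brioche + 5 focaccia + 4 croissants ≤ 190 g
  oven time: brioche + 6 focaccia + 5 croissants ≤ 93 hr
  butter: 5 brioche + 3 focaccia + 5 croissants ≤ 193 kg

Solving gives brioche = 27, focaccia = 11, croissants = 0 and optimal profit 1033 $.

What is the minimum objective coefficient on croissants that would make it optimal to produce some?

40

At the optimum: yeast uses 190 of 190 (binding); oven time uses 93 of 93 (binding); butter uses 168 of 193 (slack = 25).
Slack constraints have shadow price 0 (complementary slackness).
Dual feasibility on the basic columns requires 5·y_yeast + 1·y_oven time = 18.5, 5·y_yeast + 6·y_oven time = 48.5.
This yields shadow prices y_yeast = 2.5, y_oven time = 6.
croissants enters the basis when its profit ≥ yᵀa₃ = 2.5·4 + 6·5 = 40.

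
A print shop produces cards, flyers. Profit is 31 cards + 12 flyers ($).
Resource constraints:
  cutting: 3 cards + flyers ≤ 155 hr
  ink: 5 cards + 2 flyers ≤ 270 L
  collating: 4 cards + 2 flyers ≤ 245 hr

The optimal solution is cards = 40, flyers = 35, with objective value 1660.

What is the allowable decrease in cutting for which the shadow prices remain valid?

Binding constraints: cutting, ink. The basis is B = [[3,1],[5,2]] with det 1.
Per unit decrease in cutting, x* moves by d = (-2, 5).
The basis stays optimal until collating becomes binding; allowable decrease = 7.5 hr.

7.5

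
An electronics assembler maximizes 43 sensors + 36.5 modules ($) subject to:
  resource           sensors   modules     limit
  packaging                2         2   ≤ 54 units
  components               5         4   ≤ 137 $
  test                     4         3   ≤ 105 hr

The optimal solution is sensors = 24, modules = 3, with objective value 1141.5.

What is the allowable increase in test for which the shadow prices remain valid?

3

Binding constraints: packaging, test. The basis is B = [[2,2],[4,3]] with det -2.
Per unit increase in test, x* moves by d = (1, -1).
The basis stays optimal until modules reaches 0; allowable increase = 3 hr.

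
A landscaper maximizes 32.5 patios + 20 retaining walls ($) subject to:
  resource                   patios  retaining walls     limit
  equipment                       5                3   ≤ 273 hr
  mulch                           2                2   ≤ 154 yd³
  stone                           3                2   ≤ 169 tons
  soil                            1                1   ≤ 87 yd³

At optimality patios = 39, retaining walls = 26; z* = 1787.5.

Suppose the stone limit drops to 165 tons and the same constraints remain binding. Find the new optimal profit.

1777.5

At the optimum: equipment uses 273 of 273 (binding); mulch uses 130 of 154 (slack = 24); stone uses 169 of 169 (binding); soil uses 65 of 87 (slack = 22).
Slack constraints have shadow price 0 (complementary slackness).
Dual feasibility on the basic columns requires 5·y_equipment + 3·y_stone = 32.5, 3·y_equipment + 2·y_stone = 20.
→ y_equipment = 5 and y_stone = 2.5.
Δz = y_stone·Δb = 2.5 × (-4) = -10, so new z* = 1787.5 − 10 = 1777.5.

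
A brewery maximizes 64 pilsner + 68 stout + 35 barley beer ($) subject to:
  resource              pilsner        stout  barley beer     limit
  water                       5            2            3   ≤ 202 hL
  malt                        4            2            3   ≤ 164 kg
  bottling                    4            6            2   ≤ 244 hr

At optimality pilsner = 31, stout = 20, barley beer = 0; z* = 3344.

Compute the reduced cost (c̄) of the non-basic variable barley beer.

-4

At the optimum: water uses 195 of 202 (slack = 7); malt uses 164 of 164 (binding); bottling uses 244 of 244 (binding).
Since water is not tight, its dual is 0.
The binding rows give the dual system: 4·y_malt + 4·y_bottling = 64 and 2·y_malt + 6·y_bottling = 68.
Solving: y_malt = 7, y_bottling = 9.
Reduced cost of barley beer: c₃ − yᵀa₃ = 35 − (7·3 + 9·2) = 35 − 39 = -4.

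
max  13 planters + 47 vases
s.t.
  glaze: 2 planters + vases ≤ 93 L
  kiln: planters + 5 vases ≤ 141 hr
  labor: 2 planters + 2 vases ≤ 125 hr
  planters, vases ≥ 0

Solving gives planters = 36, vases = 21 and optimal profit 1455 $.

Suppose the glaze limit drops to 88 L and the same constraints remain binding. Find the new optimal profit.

Binding: glaze and kiln. Non-binding: labor (11 unused).
By complementary slackness, y = 0 for the non-binding constraint.
Dual feasibility on the basic columns requires 2·y_glaze + 1·y_kiln = 13, 1·y_glaze + 5·y_kiln = 47.
This yields shadow prices y_glaze = 2, y_kiln = 9.
Δz = y_glaze·Δb = 2 × (-5) = -10, so new z* = 1455 − 10 = 1445.

1445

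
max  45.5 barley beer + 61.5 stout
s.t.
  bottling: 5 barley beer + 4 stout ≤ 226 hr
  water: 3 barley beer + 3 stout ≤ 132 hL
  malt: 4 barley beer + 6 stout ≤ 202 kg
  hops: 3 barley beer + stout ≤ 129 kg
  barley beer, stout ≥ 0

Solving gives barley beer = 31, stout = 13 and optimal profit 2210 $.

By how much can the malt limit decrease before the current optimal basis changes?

23

Binding constraints: water, malt. The basis is B = [[3,3],[4,6]] with det 6.
Per unit decrease in malt, x* moves by d = (0.5, -0.5).
The basis stays optimal until hops becomes binding; allowable decrease = 23 kg.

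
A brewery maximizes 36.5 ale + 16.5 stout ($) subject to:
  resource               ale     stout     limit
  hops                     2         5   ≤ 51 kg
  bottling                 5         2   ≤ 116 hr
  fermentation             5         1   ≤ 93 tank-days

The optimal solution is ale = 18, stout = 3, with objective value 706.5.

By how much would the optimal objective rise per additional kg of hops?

2

Check each constraint at x*: hops 51/51 (tight); bottling 96/116 (slack 20); fermentation 93/93 (tight).
Since bottling is not tight, its dual is 0.
Dual feasibility on the basic columns requires 2·y_hops + 5·y_fermentation = 36.5, 5·y_hops + 1·y_fermentation = 16.5.
Solving: y_hops = 2, y_fermentation = 6.5.
Shadow price of hops = 2.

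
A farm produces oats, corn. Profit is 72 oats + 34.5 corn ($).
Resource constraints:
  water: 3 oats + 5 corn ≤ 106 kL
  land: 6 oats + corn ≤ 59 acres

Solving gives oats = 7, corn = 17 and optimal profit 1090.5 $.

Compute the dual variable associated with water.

5

Check each constraint at x*: water 106/106 (tight); land 59/59 (tight).
From A_Bᵀ y = c: 3·y_water + 6·y_land = 72; 5·y_water + 1·y_land = 34.5.
→ y_water = 5 and y_land = 9.5.
Shadow price of water = 5.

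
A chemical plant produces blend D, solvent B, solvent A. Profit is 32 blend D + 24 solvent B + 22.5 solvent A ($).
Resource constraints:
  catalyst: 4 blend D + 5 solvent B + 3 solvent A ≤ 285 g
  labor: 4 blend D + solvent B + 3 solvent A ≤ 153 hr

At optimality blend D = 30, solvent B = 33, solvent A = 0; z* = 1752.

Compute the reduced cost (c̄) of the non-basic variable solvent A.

Both catalyst and labor are binding at x*.
The binding rows give the dual system: 4·y_catalyst + 4·y_labor = 32 and 5·y_catalyst + 1·y_labor = 24.
This yields shadow prices y_catalyst = 4, y_labor = 4.
Reduced cost of solvent A: c₃ − yᵀa₃ = 22.5 − (4·3 + 4·3) = 22.5 − 24 = -1.5.

-1.5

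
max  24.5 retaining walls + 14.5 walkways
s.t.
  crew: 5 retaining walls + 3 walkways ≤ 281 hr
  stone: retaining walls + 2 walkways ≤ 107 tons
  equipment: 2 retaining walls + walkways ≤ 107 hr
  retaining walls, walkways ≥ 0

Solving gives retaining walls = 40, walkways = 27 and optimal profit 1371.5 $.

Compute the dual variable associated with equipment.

1

At the optimum: crew uses 281 of 281 (binding); stone uses 94 of 107 (slack = 13); equipment uses 107 of 107 (binding).
Slack constraints have shadow price 0 (complementary slackness).
From A_Bᵀ y = c: 5·y_crew + 2·y_equipment = 24.5; 3·y_crew + 1·y_equipment = 14.5.
→ y_crew = 4.5 and y_equipment = 1.
Shadow price of equipment = 1.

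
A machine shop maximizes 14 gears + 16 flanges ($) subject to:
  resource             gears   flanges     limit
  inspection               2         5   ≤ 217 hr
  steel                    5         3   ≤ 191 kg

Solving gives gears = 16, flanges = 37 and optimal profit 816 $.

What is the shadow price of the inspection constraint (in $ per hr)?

Both inspection and steel are binding at x*.
Dual feasibility on the basic columns requires 2·y_inspection + 5·y_steel = 14, 5·y_inspection + 3·y_steel = 16.
→ y_inspection = 2 and y_steel = 2.
Shadow price of inspection = 2.

2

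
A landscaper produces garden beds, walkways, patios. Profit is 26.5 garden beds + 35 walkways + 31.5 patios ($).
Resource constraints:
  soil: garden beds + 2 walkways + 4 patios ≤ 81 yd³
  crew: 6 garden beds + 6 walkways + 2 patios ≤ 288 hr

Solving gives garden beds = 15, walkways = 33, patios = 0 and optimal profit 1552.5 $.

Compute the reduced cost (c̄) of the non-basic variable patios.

-8.5

At the optimum: soil uses 81 of 81 (binding); crew uses 288 of 288 (binding).
Dual feasibility on the basic columns requires 1·y_soil + 6·y_crew = 26.5, 2·y_soil + 6·y_crew = 35.
Solving: y_soil = 8.5, y_crew = 3.
Reduced cost of patios: c₃ − yᵀa₃ = 31.5 − (8.5·4 + 3·2) = 31.5 − 40 = -8.5.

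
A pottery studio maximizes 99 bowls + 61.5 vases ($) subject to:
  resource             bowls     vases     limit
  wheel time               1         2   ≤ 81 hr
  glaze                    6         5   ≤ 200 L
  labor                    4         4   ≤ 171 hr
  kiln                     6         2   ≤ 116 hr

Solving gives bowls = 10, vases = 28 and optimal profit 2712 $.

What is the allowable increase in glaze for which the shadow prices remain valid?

21.375

Binding constraints: glaze, kiln. The basis is B = [[6,5],[6,2]] with det -18.
Per unit increase in glaze, x* moves by d = (-0.1111, 0.3333).
The basis stays optimal until labor becomes binding; allowable increase = 21.375 L.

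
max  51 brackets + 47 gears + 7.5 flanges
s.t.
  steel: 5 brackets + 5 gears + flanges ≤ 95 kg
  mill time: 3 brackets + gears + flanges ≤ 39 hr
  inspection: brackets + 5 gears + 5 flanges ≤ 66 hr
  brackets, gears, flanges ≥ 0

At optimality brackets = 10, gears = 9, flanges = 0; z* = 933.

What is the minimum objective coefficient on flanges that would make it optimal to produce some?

Check each constraint at x*: steel 95/95 (tight); mill time 39/39 (tight); inspection 55/66 (slack 11).
Since inspection is not tight, its dual is 0.
Dual feasibility on the basic columns requires 5·y_steel + 3·y_mill time = 51, 5·y_steel + 1·y_mill time = 47.
→ y_steel = 9 and y_mill time = 2.
flanges enters the basis when its profit ≥ yᵀa₃ = 9·1 + 2·1 = 11.

11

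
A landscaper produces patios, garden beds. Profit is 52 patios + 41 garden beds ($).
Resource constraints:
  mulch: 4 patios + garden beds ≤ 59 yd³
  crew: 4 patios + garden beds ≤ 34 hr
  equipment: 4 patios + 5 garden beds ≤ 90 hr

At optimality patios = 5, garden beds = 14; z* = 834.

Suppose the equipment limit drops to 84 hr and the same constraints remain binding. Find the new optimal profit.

Check each constraint at x*: mulch 34/59 (slack 25); crew 34/34 (tight); equipment 90/90 (tight).
Slack constraints have shadow price 0 (complementary slackness).
Dual feasibility on the basic columns requires 4·y_crew + 4·y_equipment = 52, 1·y_crew + 5·y_equipment = 41.
This yields shadow prices y_crew = 6, y_equipment = 7.
Δz = y_equipment·Δb = 7 × (-6) = -42, so new z* = 834 − 42 = 792.

792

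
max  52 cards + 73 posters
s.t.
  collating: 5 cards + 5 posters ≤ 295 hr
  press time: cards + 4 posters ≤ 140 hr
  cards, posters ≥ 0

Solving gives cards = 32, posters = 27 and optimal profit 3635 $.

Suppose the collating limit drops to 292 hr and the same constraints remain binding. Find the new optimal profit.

Check each constraint at x*: collating 295/295 (tight); press time 140/140 (tight).
From A_Bᵀ y = c: 5·y_collating + 1·y_press time = 52; 5·y_collating + 4·y_press time = 73.
Solving: y_collating = 9, y_press time = 7.
Δz = y_collating·Δb = 9 × (-3) = -27, so new z* = 3635 − 27 = 3608.

3608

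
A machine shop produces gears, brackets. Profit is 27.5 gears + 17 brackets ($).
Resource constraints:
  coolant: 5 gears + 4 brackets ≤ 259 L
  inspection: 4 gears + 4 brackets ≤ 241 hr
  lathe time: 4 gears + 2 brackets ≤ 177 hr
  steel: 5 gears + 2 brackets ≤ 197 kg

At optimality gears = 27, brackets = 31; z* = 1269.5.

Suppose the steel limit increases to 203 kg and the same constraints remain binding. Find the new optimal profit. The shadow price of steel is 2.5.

Δb = 6, so new z* = 1269.5 + (2.5)·(6) = 1269.5 + 15 = 1284.5.

1284.5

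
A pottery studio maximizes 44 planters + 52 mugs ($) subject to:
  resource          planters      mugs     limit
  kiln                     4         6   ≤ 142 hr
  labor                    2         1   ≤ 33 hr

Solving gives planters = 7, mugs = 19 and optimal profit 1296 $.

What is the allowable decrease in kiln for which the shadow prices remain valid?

76

Binding constraints: kiln, labor. The basis is B = [[4,6],[2,1]] with det -8.
Per unit decrease in kiln, x* moves by d = (0.125, -0.25).
The basis stays optimal until mugs reaches 0; allowable decrease = 76 hr.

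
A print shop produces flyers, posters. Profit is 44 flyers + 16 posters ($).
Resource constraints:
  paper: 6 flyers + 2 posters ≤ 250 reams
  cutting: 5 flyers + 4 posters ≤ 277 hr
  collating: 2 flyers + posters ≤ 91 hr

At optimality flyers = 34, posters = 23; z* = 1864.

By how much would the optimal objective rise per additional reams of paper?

6

Binding: paper and collating. Non-binding: cutting (15 unused).
Since cutting is not tight, its dual is 0.
From A_Bᵀ y = c: 6·y_paper + 2·y_collating = 44; 2·y_paper + 1·y_collating = 16.
Solving: y_paper = 6, y_collating = 4.
Shadow price of paper = 6.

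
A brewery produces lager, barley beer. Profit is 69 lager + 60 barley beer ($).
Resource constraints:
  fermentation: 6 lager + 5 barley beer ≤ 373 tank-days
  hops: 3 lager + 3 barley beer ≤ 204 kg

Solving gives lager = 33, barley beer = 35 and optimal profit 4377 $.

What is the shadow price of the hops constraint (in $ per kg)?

At the optimum: fermentation uses 373 of 373 (binding); hops uses 204 of 204 (binding).
The binding rows give the dual system: 6·y_fermentation + 3·y_hops = 69 and 5·y_fermentation + 3·y_hops = 60.
This yields shadow prices y_fermentation = 9, y_hops = 5.
Shadow price of hops = 5.

5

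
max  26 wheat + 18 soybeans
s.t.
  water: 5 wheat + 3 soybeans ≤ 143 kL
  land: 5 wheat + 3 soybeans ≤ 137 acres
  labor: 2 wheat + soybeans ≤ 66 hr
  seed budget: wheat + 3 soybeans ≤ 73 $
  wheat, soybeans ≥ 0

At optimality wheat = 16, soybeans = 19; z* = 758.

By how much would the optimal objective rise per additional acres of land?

Check each constraint at x*: water 137/143 (slack 6); land 137/137 (tight); labor 51/66 (slack 15); seed budget 73/73 (tight).
Slack constraints have shadow price 0 (complementary slackness).
From A_Bᵀ y = c: 5·y_land + 1·y_seed budget = 26; 3·y_land + 3·y_seed budget = 18.
This yields shadow prices y_land = 5, y_seed budget = 1.
Shadow price of land = 5.

5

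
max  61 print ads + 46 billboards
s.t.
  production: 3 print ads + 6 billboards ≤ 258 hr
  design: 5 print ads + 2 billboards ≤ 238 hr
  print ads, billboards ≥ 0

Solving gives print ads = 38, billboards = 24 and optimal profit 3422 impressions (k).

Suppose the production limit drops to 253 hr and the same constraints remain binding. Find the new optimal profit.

Check each constraint at x*: production 258/258 (tight); design 238/238 (tight).
Dual feasibility on the basic columns requires 3·y_production + 5·y_design = 61, 6·y_production + 2·y_design = 46.
Solving: y_production = 4.5, y_design = 9.5.
Δz = y_production·Δb = 4.5 × (-5) = -22.5, so new z* = 3422 − 22.5 = 3399.5.

3399.5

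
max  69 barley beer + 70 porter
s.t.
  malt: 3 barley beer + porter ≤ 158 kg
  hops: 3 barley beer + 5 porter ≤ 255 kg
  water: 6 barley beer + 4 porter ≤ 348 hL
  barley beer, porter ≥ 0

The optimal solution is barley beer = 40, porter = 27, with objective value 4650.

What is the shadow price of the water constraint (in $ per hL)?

7.5

At the optimum: malt uses 147 of 158 (slack = 11); hops uses 255 of 255 (binding); water uses 348 of 348 (binding).
Since malt is not tight, its dual is 0.
The binding rows give the dual system: 3·y_hops + 6·y_water = 69 and 5·y_hops + 4·y_water = 70.
Solving: y_hops = 8, y_water = 7.5.
Shadow price of water = 7.5.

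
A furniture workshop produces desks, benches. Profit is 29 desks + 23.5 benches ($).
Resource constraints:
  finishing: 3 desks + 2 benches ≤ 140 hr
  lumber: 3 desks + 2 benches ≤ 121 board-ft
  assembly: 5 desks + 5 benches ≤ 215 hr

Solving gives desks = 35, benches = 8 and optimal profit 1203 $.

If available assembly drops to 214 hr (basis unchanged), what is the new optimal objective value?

1200.5

Check each constraint at x*: finishing 121/140 (slack 19); lumber 121/121 (tight); assembly 215/215 (tight).
By complementary slackness, y = 0 for the non-binding constraint.
Dual feasibility on the basic columns requires 3·y_lumber + 5·y_assembly = 29, 2·y_lumber + 5·y_assembly = 23.5.
This yields shadow prices y_lumber = 5.5, y_assembly = 2.5.
Δz = y_assembly·Δb = 2.5 × (-1) = -2.5, so new z* = 1203 − 2.5 = 1200.5.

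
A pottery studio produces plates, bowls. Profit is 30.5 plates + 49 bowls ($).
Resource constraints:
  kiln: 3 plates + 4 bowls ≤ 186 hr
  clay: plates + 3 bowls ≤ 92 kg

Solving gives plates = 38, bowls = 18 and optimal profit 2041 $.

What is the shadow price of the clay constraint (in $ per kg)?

Both kiln and clay are binding at x*.
From A_Bᵀ y = c: 3·y_kiln + 1·y_clay = 30.5; 4·y_kiln + 3·y_clay = 49.
This yields shadow prices y_kiln = 8.5, y_clay = 5.
Shadow price of clay = 5.

5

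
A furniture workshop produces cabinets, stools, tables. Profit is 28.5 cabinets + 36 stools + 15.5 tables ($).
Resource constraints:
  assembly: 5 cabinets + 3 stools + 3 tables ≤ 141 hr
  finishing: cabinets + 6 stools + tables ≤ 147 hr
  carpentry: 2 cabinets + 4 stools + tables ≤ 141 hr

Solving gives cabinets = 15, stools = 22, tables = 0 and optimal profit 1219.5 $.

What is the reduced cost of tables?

Binding: assembly and finishing. Non-binding: carpentry (23 unused).
By complementary slackness, y = 0 for the non-binding constraint.
Dual feasibility on the basic columns requires 5·y_assembly + 1·y_finishing = 28.5, 3·y_assembly + 6·y_finishing = 36.
→ y_assembly = 5 and y_finishing = 3.5.
Reduced cost of tables: c₃ − yᵀa₃ = 15.5 − (5·3 + 3.5·1) = 15.5 − 18.5 = -3.

-3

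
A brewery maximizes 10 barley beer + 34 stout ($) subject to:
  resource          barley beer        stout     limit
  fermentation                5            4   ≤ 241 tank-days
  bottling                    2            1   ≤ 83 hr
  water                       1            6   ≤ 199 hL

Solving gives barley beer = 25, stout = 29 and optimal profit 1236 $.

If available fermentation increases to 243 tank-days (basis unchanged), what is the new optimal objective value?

Binding: fermentation and water. Non-binding: bottling (4 unused).
By complementary slackness, y = 0 for the non-binding constraint.
The binding rows give the dual system: 5·y_fermentation + 1·y_water = 10 and 4·y_fermentation + 6·y_water = 34.
This yields shadow prices y_fermentation = 1, y_water = 5.
Δz = y_fermentation·Δb = 1 × (2) = 2, so new z* = 1236 + 2 = 1238.

1238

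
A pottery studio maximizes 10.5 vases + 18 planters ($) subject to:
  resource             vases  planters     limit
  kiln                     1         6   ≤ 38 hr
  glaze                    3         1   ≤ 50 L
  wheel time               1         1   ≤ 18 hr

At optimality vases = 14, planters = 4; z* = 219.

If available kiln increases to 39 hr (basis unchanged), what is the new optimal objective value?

220.5

Binding: kiln and wheel time. Non-binding: glaze (4 unused).
Since glaze is not tight, its dual is 0.
From A_Bᵀ y = c: 1·y_kiln + 1·y_wheel time = 10.5; 6·y_kiln + 1·y_wheel time = 18.
This yields shadow prices y_kiln = 1.5, y_wheel time = 9.
Δz = y_kiln·Δb = 1.5 × (1) = 1.5, so new z* = 219 + 1.5 = 220.5.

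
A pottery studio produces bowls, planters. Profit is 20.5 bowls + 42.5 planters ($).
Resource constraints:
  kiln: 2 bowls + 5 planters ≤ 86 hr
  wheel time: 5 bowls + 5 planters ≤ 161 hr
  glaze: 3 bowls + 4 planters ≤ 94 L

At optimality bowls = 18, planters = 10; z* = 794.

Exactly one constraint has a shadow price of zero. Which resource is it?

wheel time

kiln: 86/86 (binding)
wheel time: 140/161 (slack 21)
glaze: 94/94 (binding)
By complementary slackness, a constraint with positive slack has shadow price 0 → wheel time.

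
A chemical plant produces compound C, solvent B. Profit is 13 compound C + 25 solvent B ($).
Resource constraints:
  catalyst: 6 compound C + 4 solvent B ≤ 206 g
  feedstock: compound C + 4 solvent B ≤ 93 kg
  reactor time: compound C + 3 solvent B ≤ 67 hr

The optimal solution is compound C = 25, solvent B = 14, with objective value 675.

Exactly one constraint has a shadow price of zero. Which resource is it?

feedstock

catalyst: 206/206 (binding)
feedstock: 81/93 (slack 12)
reactor time: 67/67 (binding)
By complementary slackness, a constraint with positive slack has shadow price 0 → feedstock.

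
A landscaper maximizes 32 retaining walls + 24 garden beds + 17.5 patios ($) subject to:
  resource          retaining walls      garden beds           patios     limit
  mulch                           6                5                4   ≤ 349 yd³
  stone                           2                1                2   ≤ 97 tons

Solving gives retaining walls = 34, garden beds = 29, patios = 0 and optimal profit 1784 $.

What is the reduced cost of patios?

-6.5

Check each constraint at x*: mulch 349/349 (tight); stone 97/97 (tight).
The binding rows give the dual system: 6·y_mulch + 2·y_stone = 32 and 5·y_mulch + 1·y_stone = 24.
Solving: y_mulch = 4, y_stone = 4.
Reduced cost of patios: c₃ − yᵀa₃ = 17.5 − (4·4 + 4·2) = 17.5 − 24 = -6.5.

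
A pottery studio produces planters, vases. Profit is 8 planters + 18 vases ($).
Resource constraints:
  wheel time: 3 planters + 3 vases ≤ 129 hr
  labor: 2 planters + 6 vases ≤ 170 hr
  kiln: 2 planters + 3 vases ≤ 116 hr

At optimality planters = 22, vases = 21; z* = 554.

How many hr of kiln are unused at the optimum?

9

kiln used = 2·22 + 3·21 = 107; slack = 116 − 107 = 9.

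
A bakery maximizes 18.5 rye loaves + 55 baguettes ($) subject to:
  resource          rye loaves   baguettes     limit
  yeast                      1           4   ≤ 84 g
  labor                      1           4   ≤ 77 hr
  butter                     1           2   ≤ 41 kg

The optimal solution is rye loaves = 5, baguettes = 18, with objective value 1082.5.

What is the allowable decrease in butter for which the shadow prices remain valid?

Binding constraints: labor, butter. The basis is B = [[1,4],[1,2]] with det -2.
Per unit decrease in butter, x* moves by d = (-2, 0.5).
The basis stays optimal until rye loaves reaches 0; allowable decrease = 2.5 kg.

2.5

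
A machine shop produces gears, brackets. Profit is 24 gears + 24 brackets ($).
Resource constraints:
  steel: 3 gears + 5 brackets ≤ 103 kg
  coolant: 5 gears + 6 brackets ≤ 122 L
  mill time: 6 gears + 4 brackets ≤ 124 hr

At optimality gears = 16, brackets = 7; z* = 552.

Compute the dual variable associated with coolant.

Binding: coolant and mill time. Non-binding: steel (20 unused).
Since steel is not tight, its dual is 0.
Dual feasibility on the basic columns requires 5·y_coolant + 6·y_mill time = 24, 6·y_coolant + 4·y_mill time = 24.
This yields shadow prices y_coolant = 3, y_mill time = 1.5.
Shadow price of coolant = 3.

3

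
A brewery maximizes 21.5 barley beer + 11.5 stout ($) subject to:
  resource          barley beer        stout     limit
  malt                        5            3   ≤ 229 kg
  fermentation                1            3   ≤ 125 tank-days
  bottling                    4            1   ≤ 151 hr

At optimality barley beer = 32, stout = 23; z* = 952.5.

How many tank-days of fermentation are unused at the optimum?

24

fermentation used = 1·32 + 3·23 = 101; slack = 125 − 101 = 24.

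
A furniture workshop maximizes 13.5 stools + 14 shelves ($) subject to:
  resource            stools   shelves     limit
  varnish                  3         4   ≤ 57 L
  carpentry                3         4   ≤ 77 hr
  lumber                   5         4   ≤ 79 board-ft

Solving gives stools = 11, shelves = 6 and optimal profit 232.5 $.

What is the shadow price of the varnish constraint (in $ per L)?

Check each constraint at x*: varnish 57/57 (tight); carpentry 57/77 (slack 20); lumber 79/79 (tight).
Slack constraints have shadow price 0 (complementary slackness).
From A_Bᵀ y = c: 3·y_varnish + 5·y_lumber = 13.5; 4·y_varnish + 4·y_lumber = 14.
This yields shadow prices y_varnish = 2, y_lumber = 1.5.
Shadow price of varnish = 2.

2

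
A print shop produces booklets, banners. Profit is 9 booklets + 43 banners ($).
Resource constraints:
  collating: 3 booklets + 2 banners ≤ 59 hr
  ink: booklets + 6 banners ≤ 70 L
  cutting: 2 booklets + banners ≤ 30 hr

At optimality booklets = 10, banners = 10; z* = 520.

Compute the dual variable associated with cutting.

Binding: ink and cutting. Non-binding: collating (9 unused).
By complementary slackness, y = 0 for the non-binding constraint.
The binding rows give the dual system: 1·y_ink + 2·y_cutting = 9 and 6·y_ink + 1·y_cutting = 43.
→ y_ink = 7 and y_cutting = 1.
Shadow price of cutting = 1.

1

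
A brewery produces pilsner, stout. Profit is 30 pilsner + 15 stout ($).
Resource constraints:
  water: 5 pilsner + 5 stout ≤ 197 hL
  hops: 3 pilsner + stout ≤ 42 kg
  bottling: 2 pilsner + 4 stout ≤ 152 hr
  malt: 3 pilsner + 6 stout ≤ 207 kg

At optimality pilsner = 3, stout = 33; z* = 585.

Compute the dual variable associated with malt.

1

Binding: hops and malt. Non-binding: water (17 unused), bottling (14 unused).
Slack constraints have shadow price 0 (complementary slackness).
The binding rows give the dual system: 3·y_hops + 3·y_malt = 30 and 1·y_hops + 6·y_malt = 15.
Solving: y_hops = 9, y_malt = 1.
Shadow price of malt = 1.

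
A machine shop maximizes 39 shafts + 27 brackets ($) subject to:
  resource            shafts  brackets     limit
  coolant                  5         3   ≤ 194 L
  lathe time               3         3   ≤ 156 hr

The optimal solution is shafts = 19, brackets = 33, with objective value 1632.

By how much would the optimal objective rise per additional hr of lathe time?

3

At the optimum: coolant uses 194 of 194 (binding); lathe time uses 156 of 156 (binding).
Dual feasibility on the basic columns requires 5·y_coolant + 3·y_lathe time = 39, 3·y_coolant + 3·y_lathe time = 27.
Solving: y_coolant = 6, y_lathe time = 3.
Shadow price of lathe time = 3.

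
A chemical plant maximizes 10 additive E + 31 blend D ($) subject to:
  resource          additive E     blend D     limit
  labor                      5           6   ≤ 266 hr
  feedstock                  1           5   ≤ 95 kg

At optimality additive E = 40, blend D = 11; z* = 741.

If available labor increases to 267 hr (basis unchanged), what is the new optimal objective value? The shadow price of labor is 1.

Δb = 1, so new z* = 741 + (1)·(1) = 741 + 1 = 742.

742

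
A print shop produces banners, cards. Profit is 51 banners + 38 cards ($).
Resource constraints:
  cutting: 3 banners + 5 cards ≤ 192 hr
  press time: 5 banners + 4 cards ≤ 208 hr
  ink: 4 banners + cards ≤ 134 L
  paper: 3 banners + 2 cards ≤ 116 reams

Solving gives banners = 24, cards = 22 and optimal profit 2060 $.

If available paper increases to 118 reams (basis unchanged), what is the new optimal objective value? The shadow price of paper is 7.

2074

Δb = 2, so new z* = 2060 + (7)·(2) = 2060 + 14 = 2074.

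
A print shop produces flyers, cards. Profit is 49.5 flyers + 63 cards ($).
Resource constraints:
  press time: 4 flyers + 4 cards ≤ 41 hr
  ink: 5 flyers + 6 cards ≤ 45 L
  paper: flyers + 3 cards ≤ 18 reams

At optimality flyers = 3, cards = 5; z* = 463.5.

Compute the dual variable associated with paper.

At the optimum: press time uses 32 of 41 (slack = 9); ink uses 45 of 45 (binding); paper uses 18 of 18 (binding).
Slack constraints have shadow price 0 (complementary slackness).
Dual feasibility on the basic columns requires 5·y_ink + 1·y_paper = 49.5, 6·y_ink + 3·y_paper = 63.
→ y_ink = 9.5 and y_paper = 2.
Shadow price of paper = 2.

2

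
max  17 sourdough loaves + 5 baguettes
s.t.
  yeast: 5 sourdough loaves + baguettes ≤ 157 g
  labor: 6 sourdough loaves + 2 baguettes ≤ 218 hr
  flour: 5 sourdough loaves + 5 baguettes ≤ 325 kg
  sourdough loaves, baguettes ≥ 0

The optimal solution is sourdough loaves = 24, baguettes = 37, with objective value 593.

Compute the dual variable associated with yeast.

Binding: yeast and labor. Non-binding: flour (20 unused).
Since flour is not tight, its dual is 0.
From A_Bᵀ y = c: 5·y_yeast + 6·y_labor = 17; 1·y_yeast + 2·y_labor = 5.
This yields shadow prices y_yeast = 1, y_labor = 2.
Shadow price of yeast = 1.

1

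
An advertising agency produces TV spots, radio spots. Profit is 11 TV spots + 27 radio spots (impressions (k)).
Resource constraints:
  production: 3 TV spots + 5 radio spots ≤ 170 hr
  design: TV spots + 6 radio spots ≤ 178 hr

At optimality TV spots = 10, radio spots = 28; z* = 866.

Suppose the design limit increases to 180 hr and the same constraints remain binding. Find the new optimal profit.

Both production and design are binding at x*.
The binding rows give the dual system: 3·y_production + 1·y_design = 11 and 5·y_production + 6·y_design = 27.
→ y_production = 3 and y_design = 2.
Δz = y_design·Δb = 2 × (2) = 4, so new z* = 866 + 4 = 870.

870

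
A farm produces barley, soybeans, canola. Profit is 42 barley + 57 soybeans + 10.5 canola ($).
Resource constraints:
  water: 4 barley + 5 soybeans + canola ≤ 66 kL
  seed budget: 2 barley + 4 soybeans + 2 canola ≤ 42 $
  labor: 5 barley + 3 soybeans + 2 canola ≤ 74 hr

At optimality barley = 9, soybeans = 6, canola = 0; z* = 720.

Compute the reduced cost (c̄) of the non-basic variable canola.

-4.5

Check each constraint at x*: water 66/66 (tight); seed budget 42/42 (tight); labor 63/74 (slack 11).
Slack constraints have shadow price 0 (complementary slackness).
From A_Bᵀ y = c: 4·y_water + 2·y_seed budget = 42; 5·y_water + 4·y_seed budget = 57.
Solving: y_water = 9, y_seed budget = 3.
Reduced cost of canola: c₃ − yᵀa₃ = 10.5 − (9·1 + 3·2) = 10.5 − 15 = -4.5.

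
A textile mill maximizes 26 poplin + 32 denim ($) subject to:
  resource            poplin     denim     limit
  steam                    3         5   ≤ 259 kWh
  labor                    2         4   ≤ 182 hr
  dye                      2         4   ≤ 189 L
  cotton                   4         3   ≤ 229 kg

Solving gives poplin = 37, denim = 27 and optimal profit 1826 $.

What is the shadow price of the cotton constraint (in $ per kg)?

4

At the optimum: steam uses 246 of 259 (slack = 13); labor uses 182 of 182 (binding); dye uses 182 of 189 (slack = 7); cotton uses 229 of 229 (binding).
Slack constraints have shadow price 0 (complementary slackness).
The binding rows give the dual system: 2·y_labor + 4·y_cotton = 26 and 4·y_labor + 3·y_cotton = 32.
This yields shadow prices y_labor = 5, y_cotton = 4.
Shadow price of cotton = 4.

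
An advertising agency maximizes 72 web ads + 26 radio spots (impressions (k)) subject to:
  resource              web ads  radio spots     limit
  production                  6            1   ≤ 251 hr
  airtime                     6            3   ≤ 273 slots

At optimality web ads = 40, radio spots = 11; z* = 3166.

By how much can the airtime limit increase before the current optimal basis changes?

480

Binding constraints: production, airtime. The basis is B = [[6,1],[6,3]] with det 12.
Per unit increase in airtime, x* moves by d = (-0.0833, 0.5).
The basis stays optimal until web ads reaches 0; allowable increase = 480 slots.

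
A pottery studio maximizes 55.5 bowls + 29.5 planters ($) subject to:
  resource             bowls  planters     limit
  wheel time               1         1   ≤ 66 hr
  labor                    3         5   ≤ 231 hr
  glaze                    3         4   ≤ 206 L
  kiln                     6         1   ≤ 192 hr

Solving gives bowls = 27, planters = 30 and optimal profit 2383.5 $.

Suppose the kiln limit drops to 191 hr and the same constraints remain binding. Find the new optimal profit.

2376.5

At the optimum: wheel time uses 57 of 66 (slack = 9); labor uses 231 of 231 (binding); glaze uses 201 of 206 (slack = 5); kiln uses 192 of 192 (binding).
By complementary slackness, y = 0 for the non-binding constraints.
The binding rows give the dual system: 3·y_labor + 6·y_kiln = 55.5 and 5·y_labor + 1·y_kiln = 29.5.
Solving: y_labor = 4.5, y_kiln = 7.
Δz = y_kiln·Δb = 7 × (-1) = -7, so new z* = 2383.5 − 7 = 2376.5.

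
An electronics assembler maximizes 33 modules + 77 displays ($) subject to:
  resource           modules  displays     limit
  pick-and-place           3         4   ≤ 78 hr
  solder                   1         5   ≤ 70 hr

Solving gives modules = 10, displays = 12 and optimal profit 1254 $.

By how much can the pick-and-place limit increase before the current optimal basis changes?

Binding constraints: pick-and-place, solder. The basis is B = [[3,4],[1,5]] with det 11.
Per unit increase in pick-and-place, x* moves by d = (0.4545, -0.0909).
The basis stays optimal until displays reaches 0; allowable increase = 132 hr.

132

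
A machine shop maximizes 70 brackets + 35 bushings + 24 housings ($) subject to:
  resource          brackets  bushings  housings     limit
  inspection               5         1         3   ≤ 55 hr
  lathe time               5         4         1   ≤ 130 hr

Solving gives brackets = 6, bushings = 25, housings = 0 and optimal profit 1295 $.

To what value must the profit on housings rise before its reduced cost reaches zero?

28

Both inspection and lathe time are binding at x*.
Dual feasibility on the basic columns requires 5·y_inspection + 5·y_lathe time = 70, 1·y_inspection + 4·y_lathe time = 35.
Solving: y_inspection = 7, y_lathe time = 7.
housings enters the basis when its profit ≥ yᵀa₃ = 7·3 + 7·1 = 28.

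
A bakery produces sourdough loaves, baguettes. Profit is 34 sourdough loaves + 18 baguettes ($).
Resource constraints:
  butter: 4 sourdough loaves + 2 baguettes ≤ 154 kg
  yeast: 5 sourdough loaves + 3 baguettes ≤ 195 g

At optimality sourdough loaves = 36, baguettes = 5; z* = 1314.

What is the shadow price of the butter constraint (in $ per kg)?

Both butter and yeast are binding at x*.
The binding rows give the dual system: 4·y_butter + 5·y_yeast = 34 and 2·y_butter + 3·y_yeast = 18.
Solving: y_butter = 6, y_yeast = 2.
Shadow price of butter = 6.

6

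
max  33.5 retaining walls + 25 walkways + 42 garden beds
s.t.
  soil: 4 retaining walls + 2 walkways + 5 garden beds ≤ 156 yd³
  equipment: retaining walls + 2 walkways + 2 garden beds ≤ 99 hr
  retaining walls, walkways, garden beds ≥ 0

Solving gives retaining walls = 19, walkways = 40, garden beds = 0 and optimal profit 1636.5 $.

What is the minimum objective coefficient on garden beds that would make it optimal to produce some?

Check each constraint at x*: soil 156/156 (tight); equipment 99/99 (tight).
Dual feasibility on the basic columns requires 4·y_soil + 1·y_equipment = 33.5, 2·y_soil + 2·y_equipment = 25.
→ y_soil = 7 and y_equipment = 5.5.
garden beds enters the basis when its profit ≥ yᵀa₃ = 7·5 + 5.5·2 = 46.

46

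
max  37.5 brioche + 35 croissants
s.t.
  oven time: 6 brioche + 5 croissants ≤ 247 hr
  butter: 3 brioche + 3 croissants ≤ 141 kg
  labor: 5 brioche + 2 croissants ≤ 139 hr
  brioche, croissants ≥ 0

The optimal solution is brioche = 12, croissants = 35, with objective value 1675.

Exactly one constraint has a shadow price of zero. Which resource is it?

oven time: 247/247 (binding)
butter: 141/141 (binding)
labor: 130/139 (slack 9)
By complementary slackness, a constraint with positive slack has shadow price 0 → labor.

labor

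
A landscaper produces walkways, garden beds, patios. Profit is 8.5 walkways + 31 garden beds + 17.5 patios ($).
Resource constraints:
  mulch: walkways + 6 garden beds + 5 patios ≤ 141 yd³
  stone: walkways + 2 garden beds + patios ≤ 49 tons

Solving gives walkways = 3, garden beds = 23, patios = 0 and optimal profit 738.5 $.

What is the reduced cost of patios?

Both mulch and stone are binding at x*.
Dual feasibility on the basic columns requires 1·y_mulch + 1·y_stone = 8.5, 6·y_mulch + 2·y_stone = 31.
→ y_mulch = 3.5 and y_stone = 5.
Reduced cost of patios: c₃ − yᵀa₃ = 17.5 − (3.5·5 + 5·1) = 17.5 − 22.5 = -5.

-5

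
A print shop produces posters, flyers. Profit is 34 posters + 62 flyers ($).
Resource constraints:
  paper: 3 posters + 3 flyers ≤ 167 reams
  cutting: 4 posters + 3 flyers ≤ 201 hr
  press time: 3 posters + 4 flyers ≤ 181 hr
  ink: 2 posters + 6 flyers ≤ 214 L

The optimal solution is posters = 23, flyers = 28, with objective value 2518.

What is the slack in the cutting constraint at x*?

25

cutting used = 4·23 + 3·28 = 176; slack = 201 − 176 = 25.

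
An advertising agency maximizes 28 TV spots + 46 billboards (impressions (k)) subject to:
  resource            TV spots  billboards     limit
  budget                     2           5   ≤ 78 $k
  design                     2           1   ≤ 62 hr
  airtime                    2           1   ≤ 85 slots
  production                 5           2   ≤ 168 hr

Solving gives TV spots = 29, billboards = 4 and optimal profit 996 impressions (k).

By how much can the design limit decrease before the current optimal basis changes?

46.4

Binding constraints: budget, design. The basis is B = [[2,5],[2,1]] with det -8.
Per unit decrease in design, x* moves by d = (-0.625, 0.25).
The basis stays optimal until TV spots reaches 0; allowable decrease = 46.4 hr.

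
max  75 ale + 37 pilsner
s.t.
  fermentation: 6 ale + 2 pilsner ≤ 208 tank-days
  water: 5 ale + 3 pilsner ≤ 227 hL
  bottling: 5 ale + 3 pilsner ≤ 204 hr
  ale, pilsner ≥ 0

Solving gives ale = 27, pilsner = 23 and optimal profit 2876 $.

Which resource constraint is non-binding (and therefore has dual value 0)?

water

fermentation: 208/208 (binding)
water: 204/227 (slack 23)
bottling: 204/204 (binding)
By complementary slackness, a constraint with positive slack has shadow price 0 → water.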